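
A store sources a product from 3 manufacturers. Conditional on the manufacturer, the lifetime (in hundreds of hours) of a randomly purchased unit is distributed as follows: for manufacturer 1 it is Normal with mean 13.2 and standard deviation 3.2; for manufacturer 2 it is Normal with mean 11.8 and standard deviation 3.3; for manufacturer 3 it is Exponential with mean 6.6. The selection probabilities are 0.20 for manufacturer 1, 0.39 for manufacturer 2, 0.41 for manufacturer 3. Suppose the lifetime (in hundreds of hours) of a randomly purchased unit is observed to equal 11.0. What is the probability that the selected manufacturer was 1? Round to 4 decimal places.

Likelihoods f(11.0 | ·): 1: 0.0984292; 2: 0.117391; 3: 0.0286175.
Posterior ∝ prior × likelihood. Numerator for 1: 0.2·0.0984292 = 0.0196858.
Normalizing constant: 0.2·0.0984292 + 0.39·0.117391 + 0.41·0.0286175 = 0.0772015.
P(1 | observation) = 0.0196858 / 0.0772015 = 0.254993.

0.2550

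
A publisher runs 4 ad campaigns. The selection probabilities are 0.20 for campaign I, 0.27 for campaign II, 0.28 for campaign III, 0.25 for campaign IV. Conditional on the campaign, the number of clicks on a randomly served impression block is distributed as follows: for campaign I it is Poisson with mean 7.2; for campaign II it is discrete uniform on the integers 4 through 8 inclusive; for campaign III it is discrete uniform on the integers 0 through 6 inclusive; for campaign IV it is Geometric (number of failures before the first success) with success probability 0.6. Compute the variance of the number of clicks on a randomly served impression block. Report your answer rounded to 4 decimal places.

9.5591

Per component, I: μ=7.2, E[X²]=59.04; II: μ=6, E[X²]=38; III: μ=3, E[X²]=13; IV: μ=0.666667, E[X²]=1.55556.
E[X] = 0.2·7.2 + 0.27·6 + 0.28·3 + 0.25·0.666667 = 4.06667.
E[X²] = 0.2·59.04 + 0.27·38 + 0.28·13 + 0.25·1.55556 = 26.0969.
Var(X) = E[X²] − (E[X])² = 26.0969 − 16.5378 = 9.55911.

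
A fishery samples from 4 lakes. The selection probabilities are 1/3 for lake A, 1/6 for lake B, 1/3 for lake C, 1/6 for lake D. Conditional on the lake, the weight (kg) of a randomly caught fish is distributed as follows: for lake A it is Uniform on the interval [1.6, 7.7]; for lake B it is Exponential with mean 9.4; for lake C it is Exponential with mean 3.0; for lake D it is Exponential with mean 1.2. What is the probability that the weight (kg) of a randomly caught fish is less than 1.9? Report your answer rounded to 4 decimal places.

0.3357

Conditional on each lake, P(X < 1.9): A: 0.0491803; B: 0.183009; C: 0.469181; D: 0.79471.
By total probability, P(X < 1.9) = 0.333333·0.0491803 + 0.166667·0.183009 + 0.333333·0.469181 + 0.166667·0.79471 = 0.33574.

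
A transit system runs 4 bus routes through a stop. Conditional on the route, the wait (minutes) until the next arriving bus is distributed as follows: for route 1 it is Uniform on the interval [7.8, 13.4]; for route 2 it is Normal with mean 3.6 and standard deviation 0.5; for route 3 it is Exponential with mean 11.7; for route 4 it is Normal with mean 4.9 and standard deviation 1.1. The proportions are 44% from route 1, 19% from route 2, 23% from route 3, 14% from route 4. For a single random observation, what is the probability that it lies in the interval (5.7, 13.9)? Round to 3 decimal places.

0.544

Conditional on each route, P(5.7 < X < 13.9): 1: 1; 2: 1.33457e-05; 3: 0.309537; 4: 0.233529.
By total probability, P(5.7 < X < 13.9) = 0.44·1 + 0.19·1.33457e-05 + 0.23·0.309537 + 0.14·0.233529 = 0.54389.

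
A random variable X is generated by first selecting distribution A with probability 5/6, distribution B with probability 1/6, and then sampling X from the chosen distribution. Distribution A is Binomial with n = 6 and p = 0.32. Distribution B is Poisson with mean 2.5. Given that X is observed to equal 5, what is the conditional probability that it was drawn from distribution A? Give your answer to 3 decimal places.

Likelihoods P(X=5 | ·): A: 0.0136902; B: 0.0668009.
Posterior ∝ prior × likelihood. Numerator for A: 0.833333·0.0136902 = 0.0114085.
Normalizing constant: 0.833333·0.0136902 + 0.166667·0.0668009 = 0.022542.
P(A | observation) = 0.0114085 / 0.022542 = 0.5061.

0.506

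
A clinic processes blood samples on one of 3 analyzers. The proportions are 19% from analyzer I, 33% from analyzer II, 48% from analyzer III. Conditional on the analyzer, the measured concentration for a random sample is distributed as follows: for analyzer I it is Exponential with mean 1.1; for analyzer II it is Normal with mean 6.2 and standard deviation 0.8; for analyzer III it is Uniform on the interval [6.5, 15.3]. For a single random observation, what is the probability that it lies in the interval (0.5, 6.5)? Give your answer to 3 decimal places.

0.333

Conditional on each analyzer, P(0.5 < X < 6.5): I: 0.632022; II: 0.64617; III: 0.
By total probability, P(0.5 < X < 6.5) = 0.19·0.632022 + 0.33·0.64617 + 0.48·0 = 0.33332.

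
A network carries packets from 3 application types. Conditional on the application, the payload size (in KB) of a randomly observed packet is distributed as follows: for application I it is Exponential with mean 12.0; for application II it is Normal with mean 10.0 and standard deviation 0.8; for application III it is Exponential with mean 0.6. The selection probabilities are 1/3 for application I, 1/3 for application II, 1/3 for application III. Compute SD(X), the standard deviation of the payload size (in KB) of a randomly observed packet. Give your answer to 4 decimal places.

Per component, I: μ=12, E[X²]=288; II: μ=10, E[X²]=100.64; III: μ=0.6, E[X²]=0.72.
E[X] = 0.333333·12 + 0.333333·10 + 0.333333·0.6 = 7.53333.
E[X²] = 0.333333·288 + 0.333333·100.64 + 0.333333·0.72 = 129.787.
Var(X) = E[X²] − (E[X])² = 129.787 − 56.7511 = 73.0356.
SD(X) = √73.0356 = 8.54608.

8.5461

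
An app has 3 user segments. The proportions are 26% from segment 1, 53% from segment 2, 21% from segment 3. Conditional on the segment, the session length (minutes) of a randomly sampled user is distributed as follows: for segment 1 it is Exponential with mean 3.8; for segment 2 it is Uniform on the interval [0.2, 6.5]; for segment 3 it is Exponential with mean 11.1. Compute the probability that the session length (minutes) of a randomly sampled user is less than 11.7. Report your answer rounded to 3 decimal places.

0.915

Conditional on each segment, P(X < 11.7): 1: 0.953992; 2: 1; 3: 0.651478.
By total probability, P(X < 11.7) = 0.26·0.953992 + 0.53·1 + 0.21·0.651478 = 0.914848.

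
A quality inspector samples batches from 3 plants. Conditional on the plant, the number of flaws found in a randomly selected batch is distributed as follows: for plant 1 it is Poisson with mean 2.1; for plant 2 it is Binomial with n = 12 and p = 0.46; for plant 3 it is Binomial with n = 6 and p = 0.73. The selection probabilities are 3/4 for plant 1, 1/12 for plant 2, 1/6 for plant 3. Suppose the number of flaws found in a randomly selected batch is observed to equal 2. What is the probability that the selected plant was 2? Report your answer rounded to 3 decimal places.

Likelihoods P(X=2 | ·): 1: 0.270016; 2: 0.029444; 3: 0.0424807.
Posterior ∝ prior × likelihood. Numerator for 2: 0.0833333·0.029444 = 0.00245367.
Normalizing constant: 0.75·0.270016 + 0.0833333·0.029444 + 0.166667·0.0424807 = 0.212046.
P(2 | observation) = 0.00245367 / 0.212046 = 0.0115714.

0.012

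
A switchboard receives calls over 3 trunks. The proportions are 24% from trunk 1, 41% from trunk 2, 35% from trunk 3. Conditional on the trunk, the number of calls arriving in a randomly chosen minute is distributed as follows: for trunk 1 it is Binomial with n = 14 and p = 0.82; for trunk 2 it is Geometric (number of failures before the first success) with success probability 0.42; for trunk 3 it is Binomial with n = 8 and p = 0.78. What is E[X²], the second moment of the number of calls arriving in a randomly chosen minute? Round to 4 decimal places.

48.3642

For each component E[X²] = Var + (mean)², giving 1: 133.857; 2: 5.19501; 3: 40.3104.
Overall E[X²] = 0.24·133.857 + 0.41·5.19501 + 0.35·40.3104 = 48.3642.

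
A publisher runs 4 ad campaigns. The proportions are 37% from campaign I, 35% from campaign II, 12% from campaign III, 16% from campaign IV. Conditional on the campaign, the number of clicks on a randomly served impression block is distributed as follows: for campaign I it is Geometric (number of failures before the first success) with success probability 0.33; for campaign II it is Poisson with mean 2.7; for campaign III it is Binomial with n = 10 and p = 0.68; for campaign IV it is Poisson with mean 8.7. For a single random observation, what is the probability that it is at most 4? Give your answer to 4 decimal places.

Conditional on each campaign, P(X ≤ 4): I: 0.864987; II: 0.862908; III: 0.0637149; IV: 0.0659685.
By total probability, P(X ≤ 4) = 0.37·0.864987 + 0.35·0.862908 + 0.12·0.0637149 + 0.16·0.0659685 = 0.640264.

0.6403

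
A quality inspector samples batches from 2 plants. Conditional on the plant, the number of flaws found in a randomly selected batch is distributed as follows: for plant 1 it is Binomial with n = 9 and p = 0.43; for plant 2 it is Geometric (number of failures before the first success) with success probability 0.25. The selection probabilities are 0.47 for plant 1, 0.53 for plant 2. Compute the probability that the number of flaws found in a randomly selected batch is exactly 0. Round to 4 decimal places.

Conditional on each plant, P(X = 0): 1: 0.00635146; 2: 0.25.
By total probability, P(X = 0) = 0.47·0.00635146 + 0.53·0.25 = 0.135485.

0.1355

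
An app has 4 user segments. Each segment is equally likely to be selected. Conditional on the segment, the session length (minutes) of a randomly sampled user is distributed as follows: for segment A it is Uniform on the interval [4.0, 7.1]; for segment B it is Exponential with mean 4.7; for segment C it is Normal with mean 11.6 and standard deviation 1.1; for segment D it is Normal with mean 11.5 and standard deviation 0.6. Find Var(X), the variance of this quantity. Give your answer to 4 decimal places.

Per component, A: μ=5.55, E[X²]=31.6033; B: μ=4.7, E[X²]=44.18; C: μ=11.6, E[X²]=135.77; D: μ=11.5, E[X²]=132.61.
E[X] = 0.25·5.55 + 0.25·4.7 + 0.25·11.6 + 0.25·11.5 = 8.3375.
E[X²] = 0.25·31.6033 + 0.25·44.18 + 0.25·135.77 + 0.25·132.61 = 86.0408.
Var(X) = E[X²] − (E[X])² = 86.0408 − 69.5139 = 16.5269.

16.5269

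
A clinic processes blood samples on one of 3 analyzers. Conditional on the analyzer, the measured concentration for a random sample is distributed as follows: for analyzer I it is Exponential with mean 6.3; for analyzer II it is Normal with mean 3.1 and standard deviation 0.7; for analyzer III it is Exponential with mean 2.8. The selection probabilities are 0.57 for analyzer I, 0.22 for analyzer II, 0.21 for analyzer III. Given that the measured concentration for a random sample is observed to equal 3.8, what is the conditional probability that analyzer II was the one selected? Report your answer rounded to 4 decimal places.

Likelihoods f(3.8 | ·): I: 0.0868368; II: 0.345672; III: 0.0919268.
Posterior ∝ prior × likelihood. Numerator for II: 0.22·0.345672 = 0.0760479.
Normalizing constant: 0.57·0.0868368 + 0.22·0.345672 + 0.21·0.0919268 = 0.14485.
P(II | observation) = 0.0760479 / 0.14485 = 0.525013.

0.5250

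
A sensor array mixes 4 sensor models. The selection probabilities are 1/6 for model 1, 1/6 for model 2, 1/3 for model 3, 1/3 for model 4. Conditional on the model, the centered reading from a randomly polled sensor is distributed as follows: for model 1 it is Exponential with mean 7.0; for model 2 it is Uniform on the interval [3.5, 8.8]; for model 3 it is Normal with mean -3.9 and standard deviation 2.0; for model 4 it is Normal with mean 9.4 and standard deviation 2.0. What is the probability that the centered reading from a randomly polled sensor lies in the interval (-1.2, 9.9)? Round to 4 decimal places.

Conditional on each model, P(-1.2 < X < 9.9): 1: 0.756901; 2: 1; 3: 0.088508; 4: 0.598706.
By total probability, P(-1.2 < X < 9.9) = 0.166667·0.756901 + 0.166667·1 + 0.333333·0.088508 + 0.333333·0.598706 = 0.521888.

0.5219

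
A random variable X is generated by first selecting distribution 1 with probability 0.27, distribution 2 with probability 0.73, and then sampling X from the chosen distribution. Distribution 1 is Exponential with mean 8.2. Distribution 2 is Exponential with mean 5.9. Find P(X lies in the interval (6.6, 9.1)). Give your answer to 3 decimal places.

Conditional on each component, P(6.6 < X < 9.1): 1: 0.117503; 2: 0.11285.
By total probability, P(6.6 < X < 9.1) = 0.27·0.117503 + 0.73·0.11285 = 0.114106.

0.114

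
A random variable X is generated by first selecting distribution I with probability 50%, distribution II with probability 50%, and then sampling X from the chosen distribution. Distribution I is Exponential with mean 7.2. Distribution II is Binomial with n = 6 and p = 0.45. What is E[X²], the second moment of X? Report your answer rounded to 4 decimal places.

For each component E[X²] = Var + (mean)², giving I: 103.68; II: 8.775.
Overall E[X²] = 0.5·103.68 + 0.5·8.775 = 56.2275.

56.2275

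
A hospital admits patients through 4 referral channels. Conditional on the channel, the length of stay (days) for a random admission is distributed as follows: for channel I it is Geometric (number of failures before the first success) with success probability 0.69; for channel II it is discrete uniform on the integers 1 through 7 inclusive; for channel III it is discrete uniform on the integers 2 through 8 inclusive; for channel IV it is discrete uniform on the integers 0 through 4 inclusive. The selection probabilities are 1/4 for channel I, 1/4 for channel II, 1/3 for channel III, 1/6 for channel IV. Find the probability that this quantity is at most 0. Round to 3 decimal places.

0.206

Conditional on each channel, P(X ≤ 0): I: 0.69; II: 0; III: 0; IV: 0.2.
By total probability, P(X ≤ 0) = 0.25·0.69 + 0.25·0 + 0.333333·0 + 0.166667·0.2 = 0.205833.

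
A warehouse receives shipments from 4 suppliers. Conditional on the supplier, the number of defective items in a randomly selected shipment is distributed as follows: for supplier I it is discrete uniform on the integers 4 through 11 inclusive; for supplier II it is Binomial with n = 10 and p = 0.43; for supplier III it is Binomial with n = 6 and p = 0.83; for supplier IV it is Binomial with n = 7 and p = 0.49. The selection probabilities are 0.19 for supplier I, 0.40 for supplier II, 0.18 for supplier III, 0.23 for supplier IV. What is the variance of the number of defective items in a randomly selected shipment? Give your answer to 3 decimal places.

Per component, I: μ=7.5, E[X²]=61.5; II: μ=4.3, E[X²]=20.941; III: μ=4.98, E[X²]=25.647; IV: μ=3.43, E[X²]=13.5142.
E[X] = 0.19·7.5 + 0.4·4.3 + 0.18·4.98 + 0.23·3.43 = 4.8303.
E[X²] = 0.19·61.5 + 0.4·20.941 + 0.18·25.647 + 0.23·13.5142 = 27.7861.
Var(X) = E[X²] − (E[X])² = 27.7861 − 23.3318 = 4.45433.

4.454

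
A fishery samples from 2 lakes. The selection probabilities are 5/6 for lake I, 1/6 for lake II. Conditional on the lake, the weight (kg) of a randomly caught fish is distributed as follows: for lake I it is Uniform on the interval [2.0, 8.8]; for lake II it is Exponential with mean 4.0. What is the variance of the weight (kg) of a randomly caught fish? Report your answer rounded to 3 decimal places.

6.150

Per component, I: μ=5.4, E[X²]=33.0133; II: μ=4, E[X²]=32.
E[X] = 0.833333·5.4 + 0.166667·4 = 5.16667.
E[X²] = 0.833333·33.0133 + 0.166667·32 = 32.8444.
Var(X) = E[X²] − (E[X])² = 32.8444 − 26.6944 = 6.15.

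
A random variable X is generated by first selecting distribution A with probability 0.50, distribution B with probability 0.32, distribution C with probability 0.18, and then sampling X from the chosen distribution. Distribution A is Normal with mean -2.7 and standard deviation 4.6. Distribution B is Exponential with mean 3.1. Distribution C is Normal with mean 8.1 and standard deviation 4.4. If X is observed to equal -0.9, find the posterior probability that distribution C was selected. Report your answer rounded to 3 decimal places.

Likelihoods f(-0.9 | ·): A: 0.0803346; B: 0; C: 0.0111928.
Posterior ∝ prior × likelihood. Numerator for C: 0.18·0.0111928 = 0.0020147.
Normalizing constant: 0.5·0.0803346 + 0.32·0 + 0.18·0.0111928 = 0.042182.
P(C | observation) = 0.0020147 / 0.042182 = 0.0477621.

0.048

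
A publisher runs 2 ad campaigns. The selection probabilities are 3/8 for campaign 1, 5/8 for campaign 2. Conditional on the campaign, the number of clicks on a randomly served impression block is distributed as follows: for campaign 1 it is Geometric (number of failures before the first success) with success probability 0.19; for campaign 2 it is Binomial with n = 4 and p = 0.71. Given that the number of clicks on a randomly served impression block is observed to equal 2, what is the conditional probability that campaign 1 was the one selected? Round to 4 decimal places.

0.2272

Likelihoods P(X=2 | ·): 1: 0.124659; 2: 0.254369.
Posterior ∝ prior × likelihood. Numerator for 1: 0.375·0.124659 = 0.0467471.
Normalizing constant: 0.375·0.124659 + 0.625·0.254369 = 0.205728.
P(1 | observation) = 0.0467471 / 0.205728 = 0.227228.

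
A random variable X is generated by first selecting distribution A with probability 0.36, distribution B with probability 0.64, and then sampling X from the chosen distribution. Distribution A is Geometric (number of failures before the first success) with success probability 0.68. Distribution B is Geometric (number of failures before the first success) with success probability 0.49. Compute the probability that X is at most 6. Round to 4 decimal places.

0.9941

Conditional on each component, P(X ≤ 6): A: 0.999656; B: 0.991026.
By total probability, P(X ≤ 6) = 0.36·0.999656 + 0.64·0.991026 = 0.994133.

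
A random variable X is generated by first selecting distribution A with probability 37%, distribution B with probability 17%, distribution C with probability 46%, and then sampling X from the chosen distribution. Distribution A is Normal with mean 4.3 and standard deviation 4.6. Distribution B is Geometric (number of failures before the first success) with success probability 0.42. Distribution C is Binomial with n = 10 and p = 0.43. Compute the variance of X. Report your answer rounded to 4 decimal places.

Per component, A: μ=4.3, E[X²]=39.65; B: μ=1.38095, E[X²]=5.19501; C: μ=4.3, E[X²]=20.941.
E[X] = 0.37·4.3 + 0.17·1.38095 + 0.46·4.3 = 3.80376.
E[X²] = 0.37·39.65 + 0.17·5.19501 + 0.46·20.941 = 25.1865.
Var(X) = E[X²] − (E[X])² = 25.1865 − 14.4686 = 10.7179.

10.7179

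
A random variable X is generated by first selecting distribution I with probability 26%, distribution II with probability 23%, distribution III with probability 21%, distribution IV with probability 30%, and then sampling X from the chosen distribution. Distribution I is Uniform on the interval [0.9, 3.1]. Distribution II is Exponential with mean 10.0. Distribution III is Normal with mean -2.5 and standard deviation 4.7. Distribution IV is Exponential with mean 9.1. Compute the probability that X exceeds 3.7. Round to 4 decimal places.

0.3783

Conditional on each component, P(X > 3.7): I: 0; II: 0.690734; III: 0.0935597; IV: 0.665915.
By total probability, P(X > 3.7) = 0.26·0 + 0.23·0.690734 + 0.21·0.0935597 + 0.3·0.665915 = 0.378291.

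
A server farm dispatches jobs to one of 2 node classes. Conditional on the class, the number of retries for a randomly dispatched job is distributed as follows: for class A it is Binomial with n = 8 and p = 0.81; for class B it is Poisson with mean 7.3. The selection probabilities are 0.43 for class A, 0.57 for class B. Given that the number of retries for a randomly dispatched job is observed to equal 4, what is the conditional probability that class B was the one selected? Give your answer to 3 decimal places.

Likelihoods P(X=4 | ·): A: 0.0392692; B: 0.0799338.
Posterior ∝ prior × likelihood. Numerator for B: 0.57·0.0799338 = 0.0455623.
Normalizing constant: 0.43·0.0392692 + 0.57·0.0799338 = 0.062448.
P(B | observation) = 0.0455623 / 0.062448 = 0.729603.

0.730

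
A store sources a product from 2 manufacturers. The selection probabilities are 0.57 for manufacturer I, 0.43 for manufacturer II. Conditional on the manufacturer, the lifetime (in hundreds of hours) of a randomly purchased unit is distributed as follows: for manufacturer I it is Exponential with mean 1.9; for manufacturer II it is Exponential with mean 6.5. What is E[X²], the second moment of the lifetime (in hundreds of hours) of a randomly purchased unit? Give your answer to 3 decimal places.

40.450

For each component E[X²] = Var + (mean)², giving I: 7.22; II: 84.5.
Overall E[X²] = 0.57·7.22 + 0.43·84.5 = 40.4504.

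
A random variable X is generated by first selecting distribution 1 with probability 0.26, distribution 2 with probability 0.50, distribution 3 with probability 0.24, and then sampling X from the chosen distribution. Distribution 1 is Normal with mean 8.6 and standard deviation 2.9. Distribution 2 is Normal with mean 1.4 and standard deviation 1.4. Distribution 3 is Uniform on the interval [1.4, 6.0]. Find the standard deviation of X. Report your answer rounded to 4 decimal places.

Per component, 1: μ=8.6, E[X²]=82.37; 2: μ=1.4, E[X²]=3.92; 3: μ=3.7, E[X²]=15.4533.
E[X] = 0.26·8.6 + 0.5·1.4 + 0.24·3.7 = 3.824.
E[X²] = 0.26·82.37 + 0.5·3.92 + 0.24·15.4533 = 27.085.
Var(X) = E[X²] − (E[X])² = 27.085 − 14.623 = 12.462.
SD(X) = √12.462 = 3.53016.

3.5302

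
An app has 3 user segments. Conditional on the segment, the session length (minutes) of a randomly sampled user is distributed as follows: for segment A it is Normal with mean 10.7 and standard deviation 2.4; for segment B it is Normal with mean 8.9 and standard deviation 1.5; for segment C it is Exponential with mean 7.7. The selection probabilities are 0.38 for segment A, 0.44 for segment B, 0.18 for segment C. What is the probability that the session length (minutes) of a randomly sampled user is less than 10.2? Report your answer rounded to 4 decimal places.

0.6458

Conditional on each segment, P(X < 10.2): A: 0.417484; B: 0.806938; C: 0.734111.
By total probability, P(X < 10.2) = 0.38·0.417484 + 0.44·0.806938 + 0.18·0.734111 = 0.645837.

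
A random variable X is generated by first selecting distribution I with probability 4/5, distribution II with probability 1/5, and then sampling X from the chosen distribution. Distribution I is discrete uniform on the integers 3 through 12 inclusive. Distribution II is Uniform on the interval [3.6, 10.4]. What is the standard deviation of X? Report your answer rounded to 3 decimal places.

Per component, I: μ=7.5, E[X²]=64.5; II: μ=7, E[X²]=52.8533.
E[X] = 0.8·7.5 + 0.2·7 = 7.4.
E[X²] = 0.8·64.5 + 0.2·52.8533 = 62.1707.
Var(X) = E[X²] − (E[X])² = 62.1707 − 54.76 = 7.41067.
SD(X) = √7.41067 = 2.72225.

2.722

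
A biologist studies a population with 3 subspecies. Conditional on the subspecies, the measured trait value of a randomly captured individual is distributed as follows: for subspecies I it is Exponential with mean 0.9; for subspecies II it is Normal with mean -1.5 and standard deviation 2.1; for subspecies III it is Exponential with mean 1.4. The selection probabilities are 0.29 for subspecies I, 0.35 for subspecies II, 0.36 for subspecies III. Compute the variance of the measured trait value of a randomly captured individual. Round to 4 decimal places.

Per component, I: μ=0.9, E[X²]=1.62; II: μ=-1.5, E[X²]=6.66; III: μ=1.4, E[X²]=3.92.
E[X] = 0.29·0.9 + 0.35·-1.5 + 0.36·1.4 = 0.24.
E[X²] = 0.29·1.62 + 0.35·6.66 + 0.36·3.92 = 4.212.
Var(X) = E[X²] − (E[X])² = 4.212 − 0.0576 = 4.1544.

4.1544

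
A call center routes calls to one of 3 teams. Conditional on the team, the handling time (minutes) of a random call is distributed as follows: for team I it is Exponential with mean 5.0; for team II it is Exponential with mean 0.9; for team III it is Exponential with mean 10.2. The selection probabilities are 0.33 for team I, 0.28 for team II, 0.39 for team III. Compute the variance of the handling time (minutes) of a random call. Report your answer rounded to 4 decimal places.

63.5304

Per component, I: μ=5, E[X²]=50; II: μ=0.9, E[X²]=1.62; III: μ=10.2, E[X²]=208.08.
E[X] = 0.33·5 + 0.28·0.9 + 0.39·10.2 = 5.88.
E[X²] = 0.33·50 + 0.28·1.62 + 0.39·208.08 = 98.1048.
Var(X) = E[X²] − (E[X])² = 98.1048 − 34.5744 = 63.5304.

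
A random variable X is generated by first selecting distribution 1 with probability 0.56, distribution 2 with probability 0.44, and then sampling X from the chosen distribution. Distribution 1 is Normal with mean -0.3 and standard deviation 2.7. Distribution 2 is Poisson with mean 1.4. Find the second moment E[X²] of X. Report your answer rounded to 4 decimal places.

For each component E[X²] = Var + (mean)², giving 1: 7.38; 2: 3.36.
Overall E[X²] = 0.56·7.38 + 0.44·3.36 = 5.6112.

5.6112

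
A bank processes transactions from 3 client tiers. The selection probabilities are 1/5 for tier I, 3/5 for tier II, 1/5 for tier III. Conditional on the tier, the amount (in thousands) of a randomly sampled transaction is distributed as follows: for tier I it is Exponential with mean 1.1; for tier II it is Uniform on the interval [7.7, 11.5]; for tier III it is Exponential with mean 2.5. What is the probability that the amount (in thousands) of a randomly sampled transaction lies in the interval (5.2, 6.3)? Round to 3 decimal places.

0.010

Conditional on each tier, P(5.2 < X < 6.3): I: 0.00559463; II: 0; III: 0.0444706.
By total probability, P(5.2 < X < 6.3) = 0.2·0.00559463 + 0.6·0 + 0.2·0.0444706 = 0.010013.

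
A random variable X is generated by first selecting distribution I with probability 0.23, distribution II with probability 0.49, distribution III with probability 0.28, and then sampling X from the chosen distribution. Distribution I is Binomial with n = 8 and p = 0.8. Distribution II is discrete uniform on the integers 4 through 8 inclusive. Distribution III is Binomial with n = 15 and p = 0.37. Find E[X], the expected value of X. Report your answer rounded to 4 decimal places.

5.9660

Component means — I: 6.4; II: 6; III: 5.55.
E[X] = 0.23·6.4 + 0.49·6 + 0.28·5.55 = 5.966.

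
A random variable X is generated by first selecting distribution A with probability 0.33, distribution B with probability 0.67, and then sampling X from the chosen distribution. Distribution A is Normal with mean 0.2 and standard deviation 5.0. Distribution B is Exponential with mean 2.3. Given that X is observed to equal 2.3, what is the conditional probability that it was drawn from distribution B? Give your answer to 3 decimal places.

Likelihoods f(2.3 | ·): A: 0.0730525; B: 0.159948.
Posterior ∝ prior × likelihood. Numerator for B: 0.67·0.159948 = 0.107165.
Normalizing constant: 0.33·0.0730525 + 0.67·0.159948 = 0.131272.
P(B | observation) = 0.107165 / 0.131272 = 0.816356.

0.816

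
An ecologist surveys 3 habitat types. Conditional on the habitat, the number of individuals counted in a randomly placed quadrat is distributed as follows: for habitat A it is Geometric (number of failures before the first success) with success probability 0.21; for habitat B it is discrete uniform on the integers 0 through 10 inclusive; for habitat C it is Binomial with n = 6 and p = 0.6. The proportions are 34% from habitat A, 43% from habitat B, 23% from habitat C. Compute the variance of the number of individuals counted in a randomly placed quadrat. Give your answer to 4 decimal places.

Per component, A: μ=3.7619, E[X²]=32.0658; B: μ=5, E[X²]=35; C: μ=3.6, E[X²]=14.4.
E[X] = 0.34·3.7619 + 0.43·5 + 0.23·3.6 = 4.25705.
E[X²] = 0.34·32.0658 + 0.43·35 + 0.23·14.4 = 29.2644.
Var(X) = E[X²] − (E[X])² = 29.2644 − 18.1225 = 11.1419.

11.1419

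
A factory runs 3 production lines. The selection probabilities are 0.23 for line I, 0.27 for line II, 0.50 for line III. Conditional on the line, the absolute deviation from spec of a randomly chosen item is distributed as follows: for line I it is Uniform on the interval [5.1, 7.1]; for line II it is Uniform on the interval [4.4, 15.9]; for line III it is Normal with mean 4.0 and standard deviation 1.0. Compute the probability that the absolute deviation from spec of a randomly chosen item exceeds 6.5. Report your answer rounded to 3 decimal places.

0.293

Conditional on each line, P(X > 6.5): I: 0.3; II: 0.817391; III: 0.00620967.
By total probability, P(X > 6.5) = 0.23·0.3 + 0.27·0.817391 + 0.5·0.00620967 = 0.2928.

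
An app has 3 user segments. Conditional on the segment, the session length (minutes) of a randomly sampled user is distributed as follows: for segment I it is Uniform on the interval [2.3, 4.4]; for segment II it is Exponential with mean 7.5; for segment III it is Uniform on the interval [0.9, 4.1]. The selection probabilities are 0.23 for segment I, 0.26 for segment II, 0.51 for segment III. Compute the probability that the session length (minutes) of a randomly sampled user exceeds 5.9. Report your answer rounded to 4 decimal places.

Conditional on each segment, P(X > 5.9): I: 0; II: 0.45536; III: 0.
By total probability, P(X > 5.9) = 0.23·0 + 0.26·0.45536 + 0.51·0 = 0.118394.

0.1184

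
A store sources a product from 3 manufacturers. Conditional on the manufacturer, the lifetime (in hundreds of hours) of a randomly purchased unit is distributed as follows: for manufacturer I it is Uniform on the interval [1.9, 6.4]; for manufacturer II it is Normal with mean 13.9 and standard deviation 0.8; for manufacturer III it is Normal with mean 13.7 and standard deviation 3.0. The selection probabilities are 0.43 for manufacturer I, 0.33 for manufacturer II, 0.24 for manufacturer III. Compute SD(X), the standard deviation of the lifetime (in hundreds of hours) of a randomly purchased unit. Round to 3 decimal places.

Per component, I: μ=4.15, E[X²]=18.91; II: μ=13.9, E[X²]=193.85; III: μ=13.7, E[X²]=196.69.
E[X] = 0.43·4.15 + 0.33·13.9 + 0.24·13.7 = 9.6595.
E[X²] = 0.43·18.91 + 0.33·193.85 + 0.24·196.69 = 119.307.
Var(X) = E[X²] − (E[X])² = 119.307 − 93.3059 = 26.0015.
SD(X) = √26.0015 = 5.09916.

5.099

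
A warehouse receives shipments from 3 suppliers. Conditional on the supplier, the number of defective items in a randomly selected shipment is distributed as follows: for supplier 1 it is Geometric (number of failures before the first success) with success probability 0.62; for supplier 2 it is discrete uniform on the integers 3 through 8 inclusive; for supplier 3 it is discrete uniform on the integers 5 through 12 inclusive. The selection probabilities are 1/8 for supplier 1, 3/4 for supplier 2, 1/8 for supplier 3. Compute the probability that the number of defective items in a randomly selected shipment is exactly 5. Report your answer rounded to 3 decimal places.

Conditional on each supplier, P(X = 5): 1: 0.00491258; 2: 0.166667; 3: 0.125.
By total probability, P(X = 5) = 0.125·0.00491258 + 0.75·0.166667 + 0.125·0.125 = 0.141239.

0.141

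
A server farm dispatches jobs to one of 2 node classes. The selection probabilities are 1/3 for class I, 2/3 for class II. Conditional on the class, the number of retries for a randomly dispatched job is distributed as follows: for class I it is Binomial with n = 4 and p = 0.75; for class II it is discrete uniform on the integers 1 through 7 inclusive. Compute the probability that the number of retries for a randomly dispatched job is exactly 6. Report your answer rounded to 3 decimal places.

0.095

Conditional on each class, P(X = 6): I: 0; II: 0.142857.
By total probability, P(X = 6) = 0.333333·0 + 0.666667·0.142857 = 0.0952381.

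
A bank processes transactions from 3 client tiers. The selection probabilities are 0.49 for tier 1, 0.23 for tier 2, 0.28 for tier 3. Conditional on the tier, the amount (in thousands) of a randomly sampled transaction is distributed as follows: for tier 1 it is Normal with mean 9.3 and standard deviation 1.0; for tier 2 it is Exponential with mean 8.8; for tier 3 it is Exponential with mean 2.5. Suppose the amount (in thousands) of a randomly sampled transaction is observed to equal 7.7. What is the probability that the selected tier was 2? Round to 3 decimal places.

0.155

Likelihoods f(7.7 | ·): 1: 0.110921; 2: 0.0473707; 3: 0.0183837.
Posterior ∝ prior × likelihood. Numerator for 2: 0.23·0.0473707 = 0.0108953.
Normalizing constant: 0.49·0.110921 + 0.23·0.0473707 + 0.28·0.0183837 = 0.0703939.
P(2 | observation) = 0.0108953 / 0.0703939 = 0.154776.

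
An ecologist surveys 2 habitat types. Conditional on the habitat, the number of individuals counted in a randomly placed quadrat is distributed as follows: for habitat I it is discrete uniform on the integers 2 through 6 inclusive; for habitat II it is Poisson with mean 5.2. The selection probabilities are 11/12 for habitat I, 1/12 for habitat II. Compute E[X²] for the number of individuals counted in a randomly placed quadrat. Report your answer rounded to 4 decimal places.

For each component E[X²] = Var + (mean)², giving I: 18; II: 32.24.
Overall E[X²] = 0.916667·18 + 0.0833333·32.24 = 19.1867.

19.1867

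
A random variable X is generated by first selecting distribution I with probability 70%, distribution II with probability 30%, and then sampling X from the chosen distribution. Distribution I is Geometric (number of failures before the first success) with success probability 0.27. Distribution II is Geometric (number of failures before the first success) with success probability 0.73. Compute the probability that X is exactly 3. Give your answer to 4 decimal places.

0.0778

Conditional on each component, P(X = 3): I: 0.105035; II: 0.0143686.
By total probability, P(X = 3) = 0.7·0.105035 + 0.3·0.0143686 = 0.0778348.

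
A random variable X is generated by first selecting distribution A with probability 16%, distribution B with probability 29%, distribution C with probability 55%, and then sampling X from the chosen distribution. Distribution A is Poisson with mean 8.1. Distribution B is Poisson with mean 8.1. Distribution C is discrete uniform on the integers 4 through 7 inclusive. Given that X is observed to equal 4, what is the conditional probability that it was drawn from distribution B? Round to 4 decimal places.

0.0975

Likelihoods P(X=4 | ·): A: 0.0544432; B: 0.0544432; C: 0.25.
Posterior ∝ prior × likelihood. Numerator for B: 0.29·0.0544432 = 0.0157885.
Normalizing constant: 0.16·0.0544432 + 0.29·0.0544432 + 0.55·0.25 = 0.161999.
P(B | observation) = 0.0157885 / 0.161999 = 0.0974604.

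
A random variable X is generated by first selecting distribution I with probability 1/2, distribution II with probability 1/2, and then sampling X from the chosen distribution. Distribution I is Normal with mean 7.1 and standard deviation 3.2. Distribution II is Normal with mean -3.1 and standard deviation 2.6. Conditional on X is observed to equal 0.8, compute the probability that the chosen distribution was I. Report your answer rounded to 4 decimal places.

Likelihoods f(0.8 | ·): I: 0.0179516; II: 0.0498145.
Posterior ∝ prior × likelihood. Numerator for I: 0.5·0.0179516 = 0.00897579.
Normalizing constant: 0.5·0.0179516 + 0.5·0.0498145 = 0.033883.
P(I | observation) = 0.00897579 / 0.033883 = 0.264905.

0.2649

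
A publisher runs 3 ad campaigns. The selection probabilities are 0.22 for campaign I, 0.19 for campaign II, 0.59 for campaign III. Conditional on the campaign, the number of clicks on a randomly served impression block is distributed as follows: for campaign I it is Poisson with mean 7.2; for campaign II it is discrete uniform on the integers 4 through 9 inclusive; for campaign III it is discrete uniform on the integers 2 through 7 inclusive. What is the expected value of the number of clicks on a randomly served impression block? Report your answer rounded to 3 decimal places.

5.474

Component means — I: 7.2; II: 6.5; III: 4.5.
E[X] = 0.22·7.2 + 0.19·6.5 + 0.59·4.5 = 5.474.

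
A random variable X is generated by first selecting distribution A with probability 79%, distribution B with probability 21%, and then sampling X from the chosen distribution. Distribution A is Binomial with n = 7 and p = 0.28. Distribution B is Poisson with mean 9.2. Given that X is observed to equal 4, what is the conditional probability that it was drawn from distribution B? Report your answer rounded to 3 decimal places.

0.091

Likelihoods P(X=4 | ·): A: 0.0802967; B: 0.03016.
Posterior ∝ prior × likelihood. Numerator for B: 0.21·0.03016 = 0.00633359.
Normalizing constant: 0.79·0.0802967 + 0.21·0.03016 = 0.069768.
P(B | observation) = 0.00633359 / 0.069768 = 0.0907808.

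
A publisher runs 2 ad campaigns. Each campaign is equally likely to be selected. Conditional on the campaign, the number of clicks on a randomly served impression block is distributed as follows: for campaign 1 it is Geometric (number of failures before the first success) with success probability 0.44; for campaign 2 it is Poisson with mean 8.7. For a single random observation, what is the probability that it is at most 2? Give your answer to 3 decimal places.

Conditional on each campaign, P(X ≤ 2): 1: 0.824384; 2: 0.00792032.
By total probability, P(X ≤ 2) = 0.5·0.824384 + 0.5·0.00792032 = 0.416152.

0.416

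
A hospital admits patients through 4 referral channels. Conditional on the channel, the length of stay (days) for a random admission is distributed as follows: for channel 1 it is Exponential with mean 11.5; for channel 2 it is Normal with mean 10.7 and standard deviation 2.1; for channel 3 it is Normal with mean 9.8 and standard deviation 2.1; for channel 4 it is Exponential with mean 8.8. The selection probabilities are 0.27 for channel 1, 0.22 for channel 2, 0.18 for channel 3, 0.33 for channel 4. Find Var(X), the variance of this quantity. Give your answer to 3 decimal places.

64.208

Per component, 1: μ=11.5, E[X²]=264.5; 2: μ=10.7, E[X²]=118.9; 3: μ=9.8, E[X²]=100.45; 4: μ=8.8, E[X²]=154.88.
E[X] = 0.27·11.5 + 0.22·10.7 + 0.18·9.8 + 0.33·8.8 = 10.127.
E[X²] = 0.27·264.5 + 0.22·118.9 + 0.18·100.45 + 0.33·154.88 = 166.764.
Var(X) = E[X²] − (E[X])² = 166.764 − 102.556 = 64.2083.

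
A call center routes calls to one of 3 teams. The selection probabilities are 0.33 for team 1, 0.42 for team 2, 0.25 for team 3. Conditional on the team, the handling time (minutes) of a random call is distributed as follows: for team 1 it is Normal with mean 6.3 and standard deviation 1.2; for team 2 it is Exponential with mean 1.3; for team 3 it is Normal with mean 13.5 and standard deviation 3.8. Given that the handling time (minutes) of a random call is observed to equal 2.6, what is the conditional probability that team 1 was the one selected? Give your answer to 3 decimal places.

0.021

Likelihoods f(2.6 | ·): 1: 0.0028663; 2: 0.104104; 3: 0.00171583.
Posterior ∝ prior × likelihood. Numerator for 1: 0.33·0.0028663 = 0.00094588.
Normalizing constant: 0.33·0.0028663 + 0.42·0.104104 + 0.25·0.00171583 = 0.0450985.
P(1 | observation) = 0.00094588 / 0.0450985 = 0.0209736.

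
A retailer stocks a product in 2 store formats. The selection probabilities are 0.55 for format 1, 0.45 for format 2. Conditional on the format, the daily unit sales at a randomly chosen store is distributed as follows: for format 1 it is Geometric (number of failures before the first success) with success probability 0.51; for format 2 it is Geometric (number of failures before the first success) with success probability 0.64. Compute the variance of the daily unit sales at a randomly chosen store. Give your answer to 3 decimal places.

1.471

Per component, 1: μ=0.960784, E[X²]=2.807; 2: μ=0.5625, E[X²]=1.19531.
E[X] = 0.55·0.960784 + 0.45·0.5625 = 0.781556.
E[X²] = 0.55·2.807 + 0.45·1.19531 = 2.08174.
Var(X) = E[X²] − (E[X])² = 2.08174 − 0.61083 = 1.47091.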